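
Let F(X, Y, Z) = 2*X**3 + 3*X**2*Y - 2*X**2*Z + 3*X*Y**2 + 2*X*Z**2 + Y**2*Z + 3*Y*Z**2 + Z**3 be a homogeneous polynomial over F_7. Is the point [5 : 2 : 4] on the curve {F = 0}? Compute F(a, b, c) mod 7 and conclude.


F(5,2,4) ≡ 1 (mod 7); P is NOT on the curve.

Evaluate F(5, 2, 4) term-by-term (mod 7).
  2*X**3 ↦ 2·125·1·1 = 250
  3*X**2*Y ↦ 3·25·2·1 = 150
  -2*X**2*Z ↦ -2·25·1·4 = -200
  3*X*Y**2 ↦ 3·5·4·1 = 60
  2*X*Z**2 ↦ 2·5·1·16 = 160
  Y**2*Z ↦ 1·1·4·4 = 16
  3*Y*Z**2 ↦ 3·1·2·16 = 96
  Z**3 ↦ 1·1·1·64 = 64
Sum: F(5, 2, 4) = (250) + (150) + (-200) + (60) + (160) + (16) + (96) + (64) = 596.
Reducing mod 7: 596 ≡ 1 (mod 7).
Since F(a, b, c) ≡ 1 ≠ 0 (mod 7), P does NOT lie on the curve.


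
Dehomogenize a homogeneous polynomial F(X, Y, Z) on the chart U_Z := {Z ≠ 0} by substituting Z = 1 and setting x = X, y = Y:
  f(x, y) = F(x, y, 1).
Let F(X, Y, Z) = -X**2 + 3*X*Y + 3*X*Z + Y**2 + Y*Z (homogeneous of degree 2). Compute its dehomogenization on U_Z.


f(x, y) = -x**2 + 3*x*y + 3*x + y**2 + y

On U_Z we set Z = 1. Each monomial c·X^i·Y^j·Z^k in F becomes c·x^i·y^j·1^k = c·x^i·y^j.
Substituting Z = 1: F(X, Y, 1) = -x**2 + 3*x*y + 3*x + y**2 + y.
Note: deg(f) ≤ deg(F) = 2; strict inequality happens when F is divisible by Z (lost terms).


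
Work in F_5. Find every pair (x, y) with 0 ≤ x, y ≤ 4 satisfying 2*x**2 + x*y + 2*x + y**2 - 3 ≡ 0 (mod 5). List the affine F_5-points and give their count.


Affine F_5-points: {(3, 1)}; count = 1.

For each of the 25 pairs (x, y) ∈ F_5², evaluate f(x, y) mod 5. Record the zeros.
  x = 0: [0↦2, 1↦3, 2↦1, 3↦1, 4↦3]  zeros at y ∈ ∅
  x = 1: [0↦1, 1↦3, 2↦2, 3↦3, 4↦1]  zeros at y ∈ ∅
  x = 2: [0↦4, 1↦2, 2↦2, 3↦4, 4↦3]  zeros at y ∈ ∅
  x = 3: [0↦1, 1↦0, 2↦1, 3↦4, 4↦4]  zeros at y ∈ {1}
  x = 4: [0↦2, 1↦2, 2↦4, 3↦3, 4↦4]  zeros at y ∈ ∅
Collecting zeros: affine points = {(3, 1)}.
Total count |C(F_5)_aff| = 1.


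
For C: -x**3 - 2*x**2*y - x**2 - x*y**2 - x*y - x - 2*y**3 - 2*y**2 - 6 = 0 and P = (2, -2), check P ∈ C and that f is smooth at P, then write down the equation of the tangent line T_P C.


Tangent line at P: -3*x - 18*y - 30 = 0.

Step 1: f(2, -2) = 0, so P lies on C.
Step 2: partial derivatives
  f_x(x, y) = -3*x**2 - 4*x*y - 2*x - y**2 - y - 1, f_y(x, y) = -2*x**2 - 2*x*y - x - 6*y**2 - 4*y.
  f_x(P) = -3, f_y(P) = -18 (gradient nonzero, so P is smooth).
Step 3: tangent line at P: -3·(x − 2) + -18·(y − -2) = 0.
Expanding: -3*x - 18*y - 30 = 0.


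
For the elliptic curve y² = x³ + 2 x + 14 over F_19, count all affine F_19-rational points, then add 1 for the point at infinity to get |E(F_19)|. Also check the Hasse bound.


Affine points = {(1, 6), (1, 13), (2, 8), (2, 11), (3, 3), (3, 16), (5, 4), (5, 15), (9, 1), (9, 18), (16, 0), (18, 7), (18, 12)}; affine count = 13; |E(F_19)| = 14.

Discriminant check: Δ ∝ 4a³ + 27b² = 4·2³ + 27·14² = 4·8 + 27·196 ≡ 4 (mod 19). Nonzero ⇒ E is nonsingular.
For each x ∈ F_19, compute rhs = x³ + 2·x + 14 mod 19, then count y ∈ F_19 with y² ≡ rhs.
  x = 0: rhs = 14, matching y values: none (0 points).
  x = 1: rhs = 17, matching y values: 6, 13 (2 points).
  x = 2: rhs = 7, matching y values: 8, 11 (2 points).
  x = 3: rhs = 9, matching y values: 3, 16 (2 points).
  x = 4: rhs = 10, matching y values: none (0 points).
  x = 5: rhs = 16, matching y values: 4, 15 (2 points).
  x = 6: rhs = 14, matching y values: none (0 points).
  x = 7: rhs = 10, matching y values: none (0 points).
  x = 8: rhs = 10, matching y values: none (0 points).
  x = 9: rhs = 1, matching y values: 1, 18 (2 points).
  x = 10: rhs = 8, matching y values: none (0 points).
  x = 11: rhs = 18, matching y values: none (0 points).
  x = 12: rhs = 18, matching y values: none (0 points).
  x = 13: rhs = 14, matching y values: none (0 points).
  x = 14: rhs = 12, matching y values: none (0 points).
  x = 15: rhs = 18, matching y values: none (0 points).
  x = 16: rhs = 0, matching y values: 0 (1 points).
  x = 17: rhs = 2, matching y values: none (0 points).
  x = 18: rhs = 11, matching y values: 7, 12 (2 points).
Total affine count: 13.
Full point count |E(F_19)| = 13 + 1 = 14.
Hasse bound: |14 − (19+1)| = |-6| = 6 ≤ 2√19 ≈ 8.7178 ✓.


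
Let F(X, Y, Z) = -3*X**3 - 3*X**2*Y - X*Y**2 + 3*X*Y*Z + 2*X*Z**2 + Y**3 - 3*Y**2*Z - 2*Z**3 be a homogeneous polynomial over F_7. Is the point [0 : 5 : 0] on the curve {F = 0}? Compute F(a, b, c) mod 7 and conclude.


F(0,5,0) ≡ 6 (mod 7); P is NOT on the curve.

Evaluate F(0, 5, 0) term-by-term (mod 7).
  -3*X**3 ↦ -3·0·1·1 = 0
  -3*X**2*Y ↦ -3·0·5·1 = 0
  -X*Y**2 ↦ -1·0·25·1 = 0
  3*X*Y*Z ↦ 3·0·5·0 = 0
  2*X*Z**2 ↦ 2·0·1·0 = 0
  Y**3 ↦ 1·1·125·1 = 125
  -3*Y**2*Z ↦ -3·1·25·0 = 0
  -2*Z**3 ↦ -2·1·1·0 = 0
Sum: F(0, 5, 0) = (0) + (0) + (0) + (0) + (0) + (125) + (0) + (0) = 125.
Reducing mod 7: 125 ≡ 6 (mod 7).
Since F(a, b, c) ≡ 6 ≠ 0 (mod 7), P does NOT lie on the curve.


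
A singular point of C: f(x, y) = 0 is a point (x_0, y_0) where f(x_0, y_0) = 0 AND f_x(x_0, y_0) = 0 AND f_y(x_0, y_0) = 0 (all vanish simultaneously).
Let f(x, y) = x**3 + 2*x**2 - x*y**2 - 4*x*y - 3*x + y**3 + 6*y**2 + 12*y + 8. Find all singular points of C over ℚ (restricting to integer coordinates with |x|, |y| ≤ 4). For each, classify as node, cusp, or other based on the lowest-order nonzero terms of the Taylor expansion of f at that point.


Singular points: {(-1, -2)}; classification: node.

Compute partial derivatives:
  f_x = 3*x**2 + 4*x - y**2 - 4*y - 3.
  f_y = -2*x*y - 4*x + 3*y**2 + 12*y + 12.
Scan x_0 ∈ {−4, ..., 4}. For each x_0, f_y(x_0, y) is a polynomial in y; find its integer roots y ∈ {−4, ..., 4}, then test f_x and f at those candidates.
  x = -4: f_y(-4, y) = 3*y**2 + 20*y + 28; vanishes at y ∈ {-2}. (-4, -2): f_x = 33 ≠ 0.
  x = -3: f_y(-3, y) = 3*y**2 + 18*y + 24; vanishes at y ∈ {-4, -2}. (-3, -4): f_x = 12 ≠ 0; (-3, -2): f_x = 16 ≠ 0.
  x = -2: f_y(-2, y) = 3*y**2 + 16*y + 20; vanishes at y ∈ {-2}. (-2, -2): f_x = 5 ≠ 0.
  x = -1: f_y(-1, y) = 3*y**2 + 14*y + 16; vanishes at y ∈ {-2}. (-1, -2): f_x = 0, f = 0 — SINGULAR.
  x = 0: f_y(0, y) = 3*y**2 + 12*y + 12; vanishes at y ∈ {-2}. (0, -2): f_x = 1 ≠ 0.
  x = 1: f_y(1, y) = 3*y**2 + 10*y + 8; vanishes at y ∈ {-2}. (1, -2): f_x = 8 ≠ 0.
  x = 2: f_y(2, y) = 3*y**2 + 8*y + 4; vanishes at y ∈ {-2}. (2, -2): f_x = 21 ≠ 0.
  x = 3: f_y(3, y) = 3*y**2 + 6*y; vanishes at y ∈ {-2, 0}. (3, -2): f_x = 40 ≠ 0; (3, 0): f_x = 36 ≠ 0.
  x = 4: f_y(4, y) = 3*y**2 + 4*y - 4; vanishes at y ∈ {-2}. (4, -2): f_x = 65 ≠ 0.
Only singular point on the grid: (-1, -2).
Classify: substitute x = -1 + u, y = -2 + v and expand: f = u**3 - u**2 - u*v**2 + v**3 + v**2.
No constant or linear terms (consistent with a singular point). Quadratic part: -u**2 + v**2. Cubic part: u**3 - u*v**2 + v**3.
The quadratic part v**2 - u**2 = (v − u)(v + u) splits into two distinct linear factors, so there are two distinct tangent lines y − -2 = ±(x − -1) — this is a node (ordinary double point).
Classification: node.


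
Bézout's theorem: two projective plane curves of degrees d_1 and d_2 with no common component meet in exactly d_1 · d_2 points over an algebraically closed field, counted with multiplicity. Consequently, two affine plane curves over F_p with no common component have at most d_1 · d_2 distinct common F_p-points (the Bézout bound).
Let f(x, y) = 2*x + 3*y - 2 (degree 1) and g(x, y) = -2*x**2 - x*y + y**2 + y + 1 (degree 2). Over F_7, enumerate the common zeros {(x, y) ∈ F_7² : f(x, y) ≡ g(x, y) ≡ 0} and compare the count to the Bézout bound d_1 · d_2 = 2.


Common zeros: {(4, 5)}; count = 1; Bézout bound = 2.

deg(f) = 1, deg(g) = 2, so Bézout bound = 2.
Scan x ∈ F_7. For each x, list the y ∈ F_7 with f(x, y) ≡ 0 and those with g(x, y) ≡ 0 (mod 7); the common zeros in that column are the intersection.
  x = 0: f ≡ 0 at y ∈ {3}; g ≡ 0 at y ∈ {2, 4}; common: ∅.
  x = 1: f ≡ 0 at y ∈ {0}; g ≡ 0 at y ∈ {1, 6}; common: ∅.
  x = 2: f ≡ 0 at y ∈ {4}; g ≡ 0 at y ∈ {0, 1}; common: ∅.
  x = 3: f ≡ 0 at y ∈ {1}; g ≡ 0 at y ∈ {3, 6}; common: ∅.
  x = 4: f ≡ 0 at y ∈ {5}; g ≡ 0 at y ∈ {5}; common: {5}.
  x = 5: f ≡ 0 at y ∈ {2}; g ≡ 0 at y ∈ {0, 4}; common: ∅.
  x = 6: f ≡ 0 at y ∈ {6}; g ≡ 0 at y ∈ {2, 3}; common: ∅.
Collecting: common zeros = {(4, 5)}, so the count is 1.
Comparison with the Bézout bound: 1 ≤ 2 = deg(f)·deg(g), as expected for curves with no common component (the affine F_7-count falls short of the bound because intersections may lie at infinity, over extension fields, or carry multiplicity).


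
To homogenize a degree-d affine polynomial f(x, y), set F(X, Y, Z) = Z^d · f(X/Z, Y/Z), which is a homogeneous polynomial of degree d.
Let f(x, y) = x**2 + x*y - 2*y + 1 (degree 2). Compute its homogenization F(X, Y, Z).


F(X, Y, Z) = X**2 + X*Y - 2*Y*Z + Z**2

deg(f) = 2.
Substitute x = X/Z, y = Y/Z into f, then multiply by Z^2.
  monomial 1·x^2·y^0 ↦ 1·X^2·Y^0·Z^0.
  monomial 1·x^1·y^1 ↦ 1·X^1·Y^1·Z^0.
  monomial -2·x^0·y^1 ↦ -2·X^0·Y^1·Z^1.
  monomial 1·x^0·y^0 ↦ 1·X^0·Y^0·Z^2.
Collecting: F(X, Y, Z) = X**2 + X*Y - 2*Y*Z + Z**2.


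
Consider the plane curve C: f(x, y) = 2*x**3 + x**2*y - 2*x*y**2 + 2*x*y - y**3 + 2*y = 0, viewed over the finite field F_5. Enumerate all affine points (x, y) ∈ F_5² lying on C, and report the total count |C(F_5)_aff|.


Affine F_5-points: {(0, 0), (4, 1), (4, 2), (4, 4)}; count = 4.

For each of the 25 pairs (x, y) ∈ F_5², evaluate f(x, y) mod 5. Record the zeros.
  x = 0: [0↦0, 1↦1, 2↦1, 3↦4, 4↦4]  zeros at y ∈ {0}
  x = 1: [0↦2, 1↦4, 2↦1, 3↦2, 4↦1]  zeros at y ∈ ∅
  x = 2: [0↦1, 1↦1, 2↦2, 3↦3, 4↦3]  zeros at y ∈ ∅
  x = 3: [0↦4, 1↦4, 2↦1, 3↦4, 4↦2]  zeros at y ∈ ∅
  x = 4: [0↦3, 1↦0, 2↦0, 3↦2, 4↦0]  zeros at y ∈ {1, 2, 4}
Collecting zeros: affine points = {(0, 0), (4, 1), (4, 2), (4, 4)}.
Total count |C(F_5)_aff| = 4.


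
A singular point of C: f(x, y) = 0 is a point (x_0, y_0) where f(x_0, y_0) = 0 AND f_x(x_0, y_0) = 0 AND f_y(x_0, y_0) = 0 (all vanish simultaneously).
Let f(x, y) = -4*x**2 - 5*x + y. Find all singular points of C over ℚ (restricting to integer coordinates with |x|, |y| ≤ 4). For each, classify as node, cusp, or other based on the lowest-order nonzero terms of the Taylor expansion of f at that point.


No singular points in the scanned grid; C is smooth there.

Compute partial derivatives:
  f_x = -8*x - 5.
  f_y = 1.
f_y = 1 is a nonzero constant, so f_y never vanishes: no point (x, y) can satisfy f = f_x = f_y = 0. In particular no (x, y) ∈ {−4, ..., 4}² is singular; the curve is smooth.


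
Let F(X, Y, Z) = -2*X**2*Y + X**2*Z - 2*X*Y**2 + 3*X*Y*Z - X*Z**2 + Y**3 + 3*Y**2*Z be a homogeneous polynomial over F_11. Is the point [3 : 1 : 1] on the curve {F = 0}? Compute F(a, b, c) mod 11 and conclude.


F(3,1,1) ≡ 6 (mod 11); P is NOT on the curve.

Evaluate F(3, 1, 1) term-by-term (mod 11).
  -2*X**2*Y ↦ -2·9·1·1 = -18
  X**2*Z ↦ 1·9·1·1 = 9
  -2*X*Y**2 ↦ -2·3·1·1 = -6
  3*X*Y*Z ↦ 3·3·1·1 = 9
  -X*Z**2 ↦ -1·3·1·1 = -3
  Y**3 ↦ 1·1·1·1 = 1
  3*Y**2*Z ↦ 3·1·1·1 = 3
Sum: F(3, 1, 1) = (-18) + (9) + (-6) + (9) + (-3) + (1) + (3) = -5.
Reducing mod 11: -5 ≡ 6 (mod 11).
Since F(a, b, c) ≡ 6 ≠ 0 (mod 11), P does NOT lie on the curve.


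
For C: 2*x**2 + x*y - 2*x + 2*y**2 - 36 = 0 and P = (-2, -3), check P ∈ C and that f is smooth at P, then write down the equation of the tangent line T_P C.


Tangent line at P: -13*x - 14*y - 68 = 0.

Step 1: f(-2, -3) = 0, so P lies on C.
Step 2: partial derivatives
  f_x(x, y) = 4*x + y - 2, f_y(x, y) = x + 4*y.
  f_x(P) = -13, f_y(P) = -14 (gradient nonzero, so P is smooth).
Step 3: tangent line at P: -13·(x − -2) + -14·(y − -3) = 0.
Expanding: -13*x - 14*y - 68 = 0.


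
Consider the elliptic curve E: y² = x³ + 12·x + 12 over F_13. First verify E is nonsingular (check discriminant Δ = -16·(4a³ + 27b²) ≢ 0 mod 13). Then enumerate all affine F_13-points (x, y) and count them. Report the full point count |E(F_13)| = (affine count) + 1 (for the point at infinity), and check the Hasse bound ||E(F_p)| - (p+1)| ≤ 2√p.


Affine points = {(0, 5), (0, 8), (1, 5), (1, 8), (3, 6), (3, 7), (6, 1), (6, 12), (7, 6), (7, 7), (8, 3), (8, 10), (9, 2), (9, 11), (10, 1), (10, 12), (12, 5), (12, 8)}; affine count = 18; |E(F_13)| = 19.

Discriminant check: Δ ∝ 4a³ + 27b² = 4·12³ + 27·12² = 4·1728 + 27·144 ≡ 10 (mod 13). Nonzero ⇒ E is nonsingular.
For each x ∈ F_13, compute rhs = x³ + 12·x + 12 mod 13, then count y ∈ F_13 with y² ≡ rhs.
  x = 0: rhs = 12, matching y values: 5, 8 (2 points).
  x = 1: rhs = 12, matching y values: 5, 8 (2 points).
  x = 2: rhs = 5, matching y values: none (0 points).
  x = 3: rhs = 10, matching y values: 6, 7 (2 points).
  x = 4: rhs = 7, matching y values: none (0 points).
  x = 5: rhs = 2, matching y values: none (0 points).
  x = 6: rhs = 1, matching y values: 1, 12 (2 points).
  x = 7: rhs = 10, matching y values: 6, 7 (2 points).
  x = 8: rhs = 9, matching y values: 3, 10 (2 points).
  x = 9: rhs = 4, matching y values: 2, 11 (2 points).
  x = 10: rhs = 1, matching y values: 1, 12 (2 points).
  x = 11: rhs = 6, matching y values: none (0 points).
  x = 12: rhs = 12, matching y values: 5, 8 (2 points).
Total affine count: 18.
Full point count |E(F_13)| = 18 + 1 = 19.
Hasse bound: |19 − (13+1)| = |5| = 5 ≤ 2√13 ≈ 7.2111 ✓.


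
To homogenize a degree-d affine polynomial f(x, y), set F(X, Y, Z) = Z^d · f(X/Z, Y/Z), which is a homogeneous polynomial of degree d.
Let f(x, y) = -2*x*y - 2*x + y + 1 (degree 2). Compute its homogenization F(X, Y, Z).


F(X, Y, Z) = -2*X*Y - 2*X*Z + Y*Z + Z**2

deg(f) = 2.
Substitute x = X/Z, y = Y/Z into f, then multiply by Z^2.
  monomial -2·x^1·y^1 ↦ -2·X^1·Y^1·Z^0.
  monomial -2·x^1·y^0 ↦ -2·X^1·Y^0·Z^1.
  monomial 1·x^0·y^1 ↦ 1·X^0·Y^1·Z^1.
  monomial 1·x^0·y^0 ↦ 1·X^0·Y^0·Z^2.
Collecting: F(X, Y, Z) = -2*X*Y - 2*X*Z + Y*Z + Z**2.


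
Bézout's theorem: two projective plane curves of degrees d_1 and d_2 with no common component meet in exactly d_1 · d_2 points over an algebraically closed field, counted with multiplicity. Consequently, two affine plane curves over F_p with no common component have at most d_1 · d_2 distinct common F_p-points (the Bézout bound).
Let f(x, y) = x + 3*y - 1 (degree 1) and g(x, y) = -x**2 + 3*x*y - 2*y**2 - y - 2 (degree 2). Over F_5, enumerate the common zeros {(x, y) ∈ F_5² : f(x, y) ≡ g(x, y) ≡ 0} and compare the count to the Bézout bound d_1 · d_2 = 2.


Common zeros: {(3, 1)}; count = 1; Bézout bound = 2.

deg(f) = 1, deg(g) = 2, so Bézout bound = 2.
Scan x ∈ F_5. For each x, list the y ∈ F_5 with f(x, y) ≡ 0 and those with g(x, y) ≡ 0 (mod 5); the common zeros in that column are the intersection.
  x = 0: f ≡ 0 at y ∈ {2}; g ≡ 0 at y ∈ {1}; common: ∅.
  x = 1: f ≡ 0 at y ∈ {0}; g ≡ 0 at y ∈ {3}; common: ∅.
  x = 2: f ≡ 0 at y ∈ {3}; g ≡ 0 at y ∈ ∅; common: ∅.
  x = 3: f ≡ 0 at y ∈ {1}; g ≡ 0 at y ∈ {1, 3}; common: {1}.
  x = 4: f ≡ 0 at y ∈ {4}; g ≡ 0 at y ∈ ∅; common: ∅.
Collecting: common zeros = {(3, 1)}, so the count is 1.
Comparison with the Bézout bound: 1 ≤ 2 = deg(f)·deg(g), as expected for curves with no common component (the affine F_5-count falls short of the bound because intersections may lie at infinity, over extension fields, or carry multiplicity).


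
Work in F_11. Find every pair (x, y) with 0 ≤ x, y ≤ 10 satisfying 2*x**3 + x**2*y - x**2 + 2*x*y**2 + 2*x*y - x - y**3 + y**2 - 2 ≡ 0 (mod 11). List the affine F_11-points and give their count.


Affine F_11-points: {(0, 10), (3, 3), (3, 5), (3, 10), (6, 2), (6, 9), (7, 4), (8, 5), (8, 6), (9, 4), (9, 5), (9, 10), (10, 4)}; count = 13.

For each of the 121 pairs (x, y) ∈ F_11², evaluate f(x, y) mod 11. Record the zeros.
  x = 0: [0↦9, 1↦9, 2↦5, 3↦2, 4↦5, 5↦8, 6↦5, 7↦1, 8↦1, 9↦10, 10↦0]  zeros at y ∈ {10}
  x = 1: [0↦9, 1↦3, 2↦8, 3↦7, 4↦5, 5↦7, 6↦7, 7↦10, 8↦10, 9↦1, 10↦10]  zeros at y ∈ ∅
  x = 2: [0↦8, 1↦9, 2↦3, 3↦6, 4↦1, 5↦4, 6↦9, 7↦10, 8↦1, 9↦9, 10↦6]  zeros at y ∈ ∅
  x = 3: [0↦7, 1↦6, 2↦2, 3↦0, 4↦5, 5↦0, 6↦1, 7↦2, 8↦8, 9↦2, 10↦0]  zeros at y ∈ {3, 5, 10}
  x = 4: [0↦7, 1↦6, 2↦6, 3↦1, 4↦7, 5↦7, 6↦6, 7↦9, 8↦10, 9↦3, 10↦4]  zeros at y ∈ ∅
  x = 5: [0↦9, 1↦10, 2↦5, 3↦10, 4↦8, 5↦4, 6↦3, 7↦10, 8↦8, 9↦2, 10↦8]  zeros at y ∈ ∅
  x = 6: [0↦3, 1↦8, 2↦0, 3↦6, 4↦9, 5↦3, 6↦4, 7↦6, 8↦3, 9↦0, 10↦2]  zeros at y ∈ {2, 9}
  x = 7: [0↦1, 1↦1, 2↦3, 3↦1, 4↦0, 5↦5, 6↦10, 7↦9, 8↦7, 9↦9, 10↦9]  zeros at y ∈ {4}
  x = 8: [0↦4, 1↦1, 2↦4, 3↦7, 4↦4, 5↦0, 6↦0, 7↦9, 8↦10, 9↦8, 10↦8]  zeros at y ∈ {5, 6}
  x = 9: [0↦2, 1↦9, 2↦4, 3↦3, 4↦0, 5↦0, 6↦8, 7↦7, 8↦2, 9↦9, 10↦0]  zeros at y ∈ {4, 5, 10}
  x = 10: [0↦7, 1↦4, 2↦4, 3↦1, 4↦0, 5↦6, 6↦2, 7↦4, 8↦6, 9↦2, 10↦8]  zeros at y ∈ {4}
Collecting zeros: affine points = {(0, 10), (3, 3), (3, 5), (3, 10), (6, 2), (6, 9), (7, 4), (8, 5), (8, 6), (9, 4), (9, 5), (9, 10), (10, 4)}.
Total count |C(F_11)_aff| = 13.


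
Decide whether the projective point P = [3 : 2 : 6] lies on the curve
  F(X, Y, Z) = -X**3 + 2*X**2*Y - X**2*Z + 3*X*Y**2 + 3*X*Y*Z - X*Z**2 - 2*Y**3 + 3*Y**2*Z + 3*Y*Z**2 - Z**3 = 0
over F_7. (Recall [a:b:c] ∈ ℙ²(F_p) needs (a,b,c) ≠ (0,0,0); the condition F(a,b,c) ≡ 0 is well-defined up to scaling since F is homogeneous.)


F(3,2,6) ≡ 5 (mod 7); P is NOT on the curve.

Evaluate F(3, 2, 6) term-by-term (mod 7).
  -X**3 ↦ -1·27·1·1 = -27
  2*X**2*Y ↦ 2·9·2·1 = 36
  -X**2*Z ↦ -1·9·1·6 = -54
  3*X*Y**2 ↦ 3·3·4·1 = 36
  3*X*Y*Z ↦ 3·3·2·6 = 108
  -X*Z**2 ↦ -1·3·1·36 = -108
  -2*Y**3 ↦ -2·1·8·1 = -16
  3*Y**2*Z ↦ 3·1·4·6 = 72
  3*Y*Z**2 ↦ 3·1·2·36 = 216
  -Z**3 ↦ -1·1·1·216 = -216
Sum: F(3, 2, 6) = (-27) + (36) + (-54) + (36) + (108) + (-108) + (-16) + (72) + (216) + (-216) = 47.
Reducing mod 7: 47 ≡ 5 (mod 7).
Since F(a, b, c) ≡ 5 ≠ 0 (mod 7), P does NOT lie on the curve.


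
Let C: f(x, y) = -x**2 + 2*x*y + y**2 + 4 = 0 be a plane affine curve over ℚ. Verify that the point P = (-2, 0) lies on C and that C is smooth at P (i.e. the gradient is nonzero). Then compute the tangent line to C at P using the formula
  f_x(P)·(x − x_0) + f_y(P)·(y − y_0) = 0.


Tangent line at P: 4*x - 4*y + 8 = 0.

Step 1: f(-2, 0) = 0, so P lies on C.
Step 2: partial derivatives
  f_x(x, y) = -2*x + 2*y, f_y(x, y) = 2*x + 2*y.
  f_x(P) = 4, f_y(P) = -4 (gradient nonzero, so P is smooth).
Step 3: tangent line at P: 4·(x − -2) + -4·(y − 0) = 0.
Expanding: 4*x - 4*y + 8 = 0.


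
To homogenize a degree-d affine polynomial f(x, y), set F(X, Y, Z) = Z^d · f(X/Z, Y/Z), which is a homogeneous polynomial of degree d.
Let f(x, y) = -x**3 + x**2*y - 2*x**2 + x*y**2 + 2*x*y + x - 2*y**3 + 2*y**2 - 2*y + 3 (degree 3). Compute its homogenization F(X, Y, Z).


F(X, Y, Z) = -X**3 + X**2*Y - 2*X**2*Z + X*Y**2 + 2*X*Y*Z + X*Z**2 - 2*Y**3 + 2*Y**2*Z - 2*Y*Z**2 + 3*Z**3

deg(f) = 3.
Substitute x = X/Z, y = Y/Z into f, then multiply by Z^3.
  monomial -1·x^3·y^0 ↦ -1·X^3·Y^0·Z^0.
  monomial 1·x^2·y^1 ↦ 1·X^2·Y^1·Z^0.
  monomial -2·x^2·y^0 ↦ -2·X^2·Y^0·Z^1.
  monomial 1·x^1·y^2 ↦ 1·X^1·Y^2·Z^0.
  monomial 2·x^1·y^1 ↦ 2·X^1·Y^1·Z^1.
  monomial 1·x^1·y^0 ↦ 1·X^1·Y^0·Z^2.
  monomial -2·x^0·y^3 ↦ -2·X^0·Y^3·Z^0.
  monomial 2·x^0·y^2 ↦ 2·X^0·Y^2·Z^1.
  monomial -2·x^0·y^1 ↦ -2·X^0·Y^1·Z^2.
  monomial 3·x^0·y^0 ↦ 3·X^0·Y^0·Z^3.
Collecting: F(X, Y, Z) = -X**3 + X**2*Y - 2*X**2*Z + X*Y**2 + 2*X*Y*Z + X*Z**2 - 2*Y**3 + 2*Y**2*Z - 2*Y*Z**2 + 3*Z**3.


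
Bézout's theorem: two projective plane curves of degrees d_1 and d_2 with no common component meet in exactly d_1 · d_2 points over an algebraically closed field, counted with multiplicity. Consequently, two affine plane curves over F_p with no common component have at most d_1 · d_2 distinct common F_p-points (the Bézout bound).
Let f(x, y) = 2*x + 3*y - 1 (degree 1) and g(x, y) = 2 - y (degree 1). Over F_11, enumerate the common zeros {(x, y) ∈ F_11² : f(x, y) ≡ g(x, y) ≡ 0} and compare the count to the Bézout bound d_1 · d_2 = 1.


Common zeros: {(3, 2)}; count = 1; Bézout bound = 1.

deg(f) = 1, deg(g) = 1, so Bézout bound = 1.
Scan x ∈ F_11. For each x, list the y ∈ F_11 with f(x, y) ≡ 0 and those with g(x, y) ≡ 0 (mod 11); the common zeros in that column are the intersection.
  x = 0: f ≡ 0 at y ∈ {4}; g ≡ 0 at y ∈ {2}; common: ∅.
  x = 1: f ≡ 0 at y ∈ {7}; g ≡ 0 at y ∈ {2}; common: ∅.
  x = 2: f ≡ 0 at y ∈ {10}; g ≡ 0 at y ∈ {2}; common: ∅.
  x = 3: f ≡ 0 at y ∈ {2}; g ≡ 0 at y ∈ {2}; common: {2}.
  x = 4: f ≡ 0 at y ∈ {5}; g ≡ 0 at y ∈ {2}; common: ∅.
  x = 5: f ≡ 0 at y ∈ {8}; g ≡ 0 at y ∈ {2}; common: ∅.
  x = 6: f ≡ 0 at y ∈ {0}; g ≡ 0 at y ∈ {2}; common: ∅.
  x = 7: f ≡ 0 at y ∈ {3}; g ≡ 0 at y ∈ {2}; common: ∅.
  x = 8: f ≡ 0 at y ∈ {6}; g ≡ 0 at y ∈ {2}; common: ∅.
  x = 9: f ≡ 0 at y ∈ {9}; g ≡ 0 at y ∈ {2}; common: ∅.
  x = 10: f ≡ 0 at y ∈ {1}; g ≡ 0 at y ∈ {2}; common: ∅.
Collecting: common zeros = {(3, 2)}, so the count is 1.
Comparison with the Bézout bound: 1 ≤ 1 = deg(f)·deg(g), as expected for curves with no common component (the bound is attained).


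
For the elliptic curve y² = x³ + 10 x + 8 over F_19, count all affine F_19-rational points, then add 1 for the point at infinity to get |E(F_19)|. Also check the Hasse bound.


Affine points = {(1, 0), (2, 6), (2, 13), (4, 6), (4, 13), (8, 7), (8, 12), (10, 5), (10, 14), (11, 9), (11, 10), (13, 6), (13, 13), (14, 2), (14, 17), (18, 4), (18, 15)}; affine count = 17; |E(F_19)| = 18.

Discriminant check: Δ ∝ 4a³ + 27b² = 4·10³ + 27·8² = 4·1000 + 27·64 ≡ 9 (mod 19). Nonzero ⇒ E is nonsingular.
For each x ∈ F_19, compute rhs = x³ + 10·x + 8 mod 19, then count y ∈ F_19 with y² ≡ rhs.
  x = 0: rhs = 8, matching y values: none (0 points).
  x = 1: rhs = 0, matching y values: 0 (1 points).
  x = 2: rhs = 17, matching y values: 6, 13 (2 points).
  x = 3: rhs = 8, matching y values: none (0 points).
  x = 4: rhs = 17, matching y values: 6, 13 (2 points).
  x = 5: rhs = 12, matching y values: none (0 points).
  x = 6: rhs = 18, matching y values: none (0 points).
  x = 7: rhs = 3, matching y values: none (0 points).
  x = 8: rhs = 11, matching y values: 7, 12 (2 points).
  x = 9: rhs = 10, matching y values: none (0 points).
  x = 10: rhs = 6, matching y values: 5, 14 (2 points).
  x = 11: rhs = 5, matching y values: 9, 10 (2 points).
  x = 12: rhs = 13, matching y values: none (0 points).
  x = 13: rhs = 17, matching y values: 6, 13 (2 points).
  x = 14: rhs = 4, matching y values: 2, 17 (2 points).
  x = 15: rhs = 18, matching y values: none (0 points).
  x = 16: rhs = 8, matching y values: none (0 points).
  x = 17: rhs = 18, matching y values: none (0 points).
  x = 18: rhs = 16, matching y values: 4, 15 (2 points).
Total affine count: 17.
Full point count |E(F_19)| = 17 + 1 = 18.
Hasse bound: |18 − (19+1)| = |-2| = 2 ≤ 2√19 ≈ 8.7178 ✓.


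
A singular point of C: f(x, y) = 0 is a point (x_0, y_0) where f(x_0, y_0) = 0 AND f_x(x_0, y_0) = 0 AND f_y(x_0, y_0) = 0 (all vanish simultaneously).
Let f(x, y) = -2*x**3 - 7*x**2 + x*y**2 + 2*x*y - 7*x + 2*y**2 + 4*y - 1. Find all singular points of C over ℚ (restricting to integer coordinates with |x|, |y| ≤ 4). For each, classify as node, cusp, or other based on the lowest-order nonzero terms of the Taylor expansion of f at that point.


Singular points: {(-1, -1)}; classification: node.

Compute partial derivatives:
  f_x = -6*x**2 - 14*x + y**2 + 2*y - 7.
  f_y = 2*x*y + 2*x + 4*y + 4.
Scan x_0 ∈ {−4, ..., 4}. For each x_0, f_y(x_0, y) is a polynomial in y; find its integer roots y ∈ {−4, ..., 4}, then test f_x and f at those candidates.
  x = -4: f_y(-4, y) = -4*y - 4; vanishes at y ∈ {-1}. (-4, -1): f_x = -48 ≠ 0.
  x = -3: f_y(-3, y) = -2*y - 2; vanishes at y ∈ {-1}. (-3, -1): f_x = -20 ≠ 0.
  x = -2: f_y(-2, y) = 0; vanishes at y ∈ {-4, -3, -2, -1, 0, 1, 2, 3, 4}. (-2, -4): f_x = 5 ≠ 0; (-2, -3): f_x = 0 but f = 1 ≠ 0; (-2, -2): f_x = -3 ≠ 0; (-2, -1): f_x = -4 ≠ 0; (-2, 0): f_x = -3 ≠ 0; (-2, 1): f_x = 0 but f = 1 ≠ 0; (-2, 2): f_x = 5 ≠ 0; (-2, 3): f_x = 12 ≠ 0; (-2, 4): f_x = 21 ≠ 0.
  x = -1: f_y(-1, y) = 2*y + 2; vanishes at y ∈ {-1}. (-1, -1): f_x = 0, f = 0 — SINGULAR.
  x = 0: f_y(0, y) = 4*y + 4; vanishes at y ∈ {-1}. (0, -1): f_x = -8 ≠ 0.
  x = 1: f_y(1, y) = 6*y + 6; vanishes at y ∈ {-1}. (1, -1): f_x = -28 ≠ 0.
  x = 2: f_y(2, y) = 8*y + 8; vanishes at y ∈ {-1}. (2, -1): f_x = -60 ≠ 0.
  x = 3: f_y(3, y) = 10*y + 10; vanishes at y ∈ {-1}. (3, -1): f_x = -104 ≠ 0.
  x = 4: f_y(4, y) = 12*y + 12; vanishes at y ∈ {-1}. (4, -1): f_x = -160 ≠ 0.
Only singular point on the grid: (-1, -1).
Classify: substitute x = -1 + u, y = -1 + v and expand: f = -2*u**3 - u**2 + u*v**2 + v**2.
No constant or linear terms (consistent with a singular point). Quadratic part: -u**2 + v**2. Cubic part: -2*u**3 + u*v**2.
The quadratic part v**2 - u**2 = (v − u)(v + u) splits into two distinct linear factors, so there are two distinct tangent lines y − -1 = ±(x − -1) — this is a node (ordinary double point).
Classification: node.


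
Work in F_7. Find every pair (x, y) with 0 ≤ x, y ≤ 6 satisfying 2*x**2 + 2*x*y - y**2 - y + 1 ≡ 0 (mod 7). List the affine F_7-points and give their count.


Affine F_7-points: {(6, 2)}; count = 1.

For each of the 49 pairs (x, y) ∈ F_7², evaluate f(x, y) mod 7. Record the zeros.
  x = 0: [0↦1, 1↦6, 2↦2, 3↦3, 4↦2, 5↦6, 6↦1]  zeros at y ∈ ∅
  x = 1: [0↦3, 1↦3, 2↦1, 3↦4, 4↦5, 5↦4, 6↦1]  zeros at y ∈ ∅
  x = 2: [0↦2, 1↦4, 2↦4, 3↦2, 4↦5, 5↦6, 6↦5]  zeros at y ∈ ∅
  x = 3: [0↦5, 1↦2, 2↦4, 3↦4, 4↦2, 5↦5, 6↦6]  zeros at y ∈ ∅
  x = 4: [0↦5, 1↦4, 2↦1, 3↦3, 4↦3, 5↦1, 6↦4]  zeros at y ∈ ∅
  x = 5: [0↦2, 1↦3, 2↦2, 3↦6, 4↦1, 5↦1, 6↦6]  zeros at y ∈ ∅
  x = 6: [0↦3, 1↦6, 2↦0, 3↦6, 4↦3, 5↦5, 6↦5]  zeros at y ∈ {2}
Collecting zeros: affine points = {(6, 2)}.
Total count |C(F_7)_aff| = 1.


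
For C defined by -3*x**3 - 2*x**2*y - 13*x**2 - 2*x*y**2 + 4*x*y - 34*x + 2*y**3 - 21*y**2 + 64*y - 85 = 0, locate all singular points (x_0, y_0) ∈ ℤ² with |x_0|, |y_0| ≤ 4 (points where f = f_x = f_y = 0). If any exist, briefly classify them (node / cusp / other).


Singular points: {(-2, 3)}; classification: node.

Compute partial derivatives:
  f_x = -9*x**2 - 4*x*y - 26*x - 2*y**2 + 4*y - 34.
  f_y = -2*x**2 - 4*x*y + 4*x + 6*y**2 - 42*y + 64.
Scan x_0 ∈ {−4, ..., 4}. For each x_0, f_y(x_0, y) is a polynomial in y; find its integer roots y ∈ {−4, ..., 4}, then test f_x and f at those candidates.
  x = -4: f_y(-4, y) = 6*y**2 - 26*y + 16; no integer root y with |y| ≤ 4.
  x = -3: f_y(-3, y) = 6*y**2 - 30*y + 34; no integer root y with |y| ≤ 4.
  x = -2: f_y(-2, y) = 6*y**2 - 34*y + 48; vanishes at y ∈ {3}. (-2, 3): f_x = 0, f = 0 — SINGULAR.
  x = -1: f_y(-1, y) = 6*y**2 - 38*y + 58; no integer root y with |y| ≤ 4.
  x = 0: f_y(0, y) = 6*y**2 - 42*y + 64; no integer root y with |y| ≤ 4.
  x = 1: f_y(1, y) = 6*y**2 - 46*y + 66; no integer root y with |y| ≤ 4.
  x = 2: f_y(2, y) = 6*y**2 - 50*y + 64; no integer root y with |y| ≤ 4.
  x = 3: f_y(3, y) = 6*y**2 - 54*y + 58; no integer root y with |y| ≤ 4.
  x = 4: f_y(4, y) = 6*y**2 - 58*y + 48; no integer root y with |y| ≤ 4.
Only singular point on the grid: (-2, 3).
Classify: substitute x = -2 + u, y = 3 + v and expand: f = -3*u**3 - 2*u**2*v - u**2 - 2*u*v**2 + 2*v**3 + v**2.
No constant or linear terms (consistent with a singular point). Quadratic part: -u**2 + v**2. Cubic part: -3*u**3 - 2*u**2*v - 2*u*v**2 + 2*v**3.
The quadratic part v**2 - u**2 = (v − u)(v + u) splits into two distinct linear factors, so there are two distinct tangent lines y − 3 = ±(x − -2) — this is a node (ordinary double point).
Classification: node.


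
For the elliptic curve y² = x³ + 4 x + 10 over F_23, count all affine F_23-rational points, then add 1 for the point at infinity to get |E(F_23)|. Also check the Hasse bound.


Affine points = {(2, 7), (2, 16), (3, 7), (3, 16), (7, 6), (7, 17), (8, 5), (8, 18), (9, 4), (9, 19), (14, 2), (14, 21), (15, 8), (15, 15), (17, 0), (18, 7), (18, 16)}; affine count = 17; |E(F_23)| = 18.

Discriminant check: Δ ∝ 4a³ + 27b² = 4·4³ + 27·10² = 4·64 + 27·100 ≡ 12 (mod 23). Nonzero ⇒ E is nonsingular.
For each x ∈ F_23, compute rhs = x³ + 4·x + 10 mod 23, then count y ∈ F_23 with y² ≡ rhs.
  x = 0: rhs = 10, matching y values: none (0 points).
  x = 1: rhs = 15, matching y values: none (0 points).
  x = 2: rhs = 3, matching y values: 7, 16 (2 points).
  x = 3: rhs = 3, matching y values: 7, 16 (2 points).
  x = 4: rhs = 21, matching y values: none (0 points).
  x = 5: rhs = 17, matching y values: none (0 points).
  x = 6: rhs = 20, matching y values: none (0 points).
  x = 7: rhs = 13, matching y values: 6, 17 (2 points).
  x = 8: rhs = 2, matching y values: 5, 18 (2 points).
  x = 9: rhs = 16, matching y values: 4, 19 (2 points).
  x = 10: rhs = 15, matching y values: none (0 points).
  x = 11: rhs = 5, matching y values: none (0 points).
  x = 12: rhs = 15, matching y values: none (0 points).
  x = 13: rhs = 5, matching y values: none (0 points).
  x = 14: rhs = 4, matching y values: 2, 21 (2 points).
  x = 15: rhs = 18, matching y values: 8, 15 (2 points).
  x = 16: rhs = 7, matching y values: none (0 points).
  x = 17: rhs = 0, matching y values: 0 (1 points).
  x = 18: rhs = 3, matching y values: 7, 16 (2 points).
  x = 19: rhs = 22, matching y values: none (0 points).
  x = 20: rhs = 17, matching y values: none (0 points).
  x = 21: rhs = 17, matching y values: none (0 points).
  x = 22: rhs = 5, matching y values: none (0 points).
Total affine count: 17.
Full point count |E(F_23)| = 17 + 1 = 18.
Hasse bound: |18 − (23+1)| = |-6| = 6 ≤ 2√23 ≈ 9.5917 ✓.


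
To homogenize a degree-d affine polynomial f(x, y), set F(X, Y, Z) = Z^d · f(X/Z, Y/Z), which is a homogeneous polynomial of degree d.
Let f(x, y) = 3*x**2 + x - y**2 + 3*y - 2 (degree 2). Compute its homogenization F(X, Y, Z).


F(X, Y, Z) = 3*X**2 + X*Z - Y**2 + 3*Y*Z - 2*Z**2

deg(f) = 2.
Substitute x = X/Z, y = Y/Z into f, then multiply by Z^2.
  monomial 3·x^2·y^0 ↦ 3·X^2·Y^0·Z^0.
  monomial 1·x^1·y^0 ↦ 1·X^1·Y^0·Z^1.
  monomial -1·x^0·y^2 ↦ -1·X^0·Y^2·Z^0.
  monomial 3·x^0·y^1 ↦ 3·X^0·Y^1·Z^1.
  monomial -2·x^0·y^0 ↦ -2·X^0·Y^0·Z^2.
Collecting: F(X, Y, Z) = 3*X**2 + X*Z - Y**2 + 3*Y*Z - 2*Z**2.


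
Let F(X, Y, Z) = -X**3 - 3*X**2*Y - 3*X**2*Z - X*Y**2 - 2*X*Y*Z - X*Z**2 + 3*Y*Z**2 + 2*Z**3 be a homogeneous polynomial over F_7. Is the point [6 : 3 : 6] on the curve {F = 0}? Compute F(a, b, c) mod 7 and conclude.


F(6,3,6) ≡ 6 (mod 7); P is NOT on the curve.

Evaluate F(6, 3, 6) term-by-term (mod 7).
  -X**3 ↦ -1·216·1·1 = -216
  -3*X**2*Y ↦ -3·36·3·1 = -324
  -3*X**2*Z ↦ -3·36·1·6 = -648
  -X*Y**2 ↦ -1·6·9·1 = -54
  -2*X*Y*Z ↦ -2·6·3·6 = -216
  -X*Z**2 ↦ -1·6·1·36 = -216
  3*Y*Z**2 ↦ 3·1·3·36 = 324
  2*Z**3 ↦ 2·1·1·216 = 432
Sum: F(6, 3, 6) = (-216) + (-324) + (-648) + (-54) + (-216) + (-216) + (324) + (432) = -918.
Reducing mod 7: -918 ≡ 6 (mod 7).
Since F(a, b, c) ≡ 6 ≠ 0 (mod 7), P does NOT lie on the curve.


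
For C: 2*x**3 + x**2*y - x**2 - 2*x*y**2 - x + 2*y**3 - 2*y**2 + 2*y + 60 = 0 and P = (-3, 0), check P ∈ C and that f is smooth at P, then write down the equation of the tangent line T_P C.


Tangent line at P: 59*x + 11*y + 177 = 0.

Step 1: f(-3, 0) = 0, so P lies on C.
Step 2: partial derivatives
  f_x(x, y) = 6*x**2 + 2*x*y - 2*x - 2*y**2 - 1, f_y(x, y) = x**2 - 4*x*y + 6*y**2 - 4*y + 2.
  f_x(P) = 59, f_y(P) = 11 (gradient nonzero, so P is smooth).
Step 3: tangent line at P: 59·(x − -3) + 11·(y − 0) = 0.
Expanding: 59*x + 11*y + 177 = 0.


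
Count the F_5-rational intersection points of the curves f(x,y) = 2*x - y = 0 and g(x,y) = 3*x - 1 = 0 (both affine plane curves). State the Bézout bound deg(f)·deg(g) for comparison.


Common zeros: {(2, 4)}; count = 1; Bézout bound = 1.

deg(f) = 1, deg(g) = 1, so Bézout bound = 1.
Scan x ∈ F_5. For each x, list the y ∈ F_5 with f(x, y) ≡ 0 and those with g(x, y) ≡ 0 (mod 5); the common zeros in that column are the intersection.
  x = 0: f ≡ 0 at y ∈ {0}; g ≡ 0 at y ∈ ∅; common: ∅.
  x = 1: f ≡ 0 at y ∈ {2}; g ≡ 0 at y ∈ ∅; common: ∅.
  x = 2: f ≡ 0 at y ∈ {4}; g ≡ 0 at y ∈ {0, 1, 2, 3, 4}; common: {4}.
  x = 3: f ≡ 0 at y ∈ {1}; g ≡ 0 at y ∈ ∅; common: ∅.
  x = 4: f ≡ 0 at y ∈ {3}; g ≡ 0 at y ∈ ∅; common: ∅.
Collecting: common zeros = {(2, 4)}, so the count is 1.
Comparison with the Bézout bound: 1 ≤ 1 = deg(f)·deg(g), as expected for curves with no common component (the bound is attained).


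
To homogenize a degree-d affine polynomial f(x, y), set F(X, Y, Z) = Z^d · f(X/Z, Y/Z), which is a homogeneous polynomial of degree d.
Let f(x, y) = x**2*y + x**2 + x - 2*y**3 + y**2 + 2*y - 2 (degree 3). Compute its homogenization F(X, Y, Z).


F(X, Y, Z) = X**2*Y + X**2*Z + X*Z**2 - 2*Y**3 + Y**2*Z + 2*Y*Z**2 - 2*Z**3

deg(f) = 3.
Substitute x = X/Z, y = Y/Z into f, then multiply by Z^3.
  monomial 1·x^2·y^1 ↦ 1·X^2·Y^1·Z^0.
  monomial 1·x^2·y^0 ↦ 1·X^2·Y^0·Z^1.
  monomial 1·x^1·y^0 ↦ 1·X^1·Y^0·Z^2.
  monomial -2·x^0·y^3 ↦ -2·X^0·Y^3·Z^0.
  monomial 1·x^0·y^2 ↦ 1·X^0·Y^2·Z^1.
  monomial 2·x^0·y^1 ↦ 2·X^0·Y^1·Z^2.
  monomial -2·x^0·y^0 ↦ -2·X^0·Y^0·Z^3.
Collecting: F(X, Y, Z) = X**2*Y + X**2*Z + X*Z**2 - 2*Y**3 + Y**2*Z + 2*Y*Z**2 - 2*Z**3.


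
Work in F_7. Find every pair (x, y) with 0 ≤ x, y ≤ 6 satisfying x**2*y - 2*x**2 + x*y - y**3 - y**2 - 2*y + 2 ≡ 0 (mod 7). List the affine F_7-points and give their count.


Affine F_7-points: {(0, 2), (1, 0), (1, 6), (2, 4), (3, 4), (4, 1), (5, 3), (6, 0), (6, 3)}; count = 9.

For each of the 49 pairs (x, y) ∈ F_7², evaluate f(x, y) mod 7. Record the zeros.
  x = 0: [0↦2, 1↦5, 2↦0, 3↦2, 4↦5, 5↦3, 6↦4]  zeros at y ∈ {2}
  x = 1: [0↦0, 1↦5, 2↦2, 3↦6, 4↦4, 5↦4, 6↦0]  zeros at y ∈ {0, 6}
  x = 2: [0↦1, 1↦3, 2↦4, 3↦5, 4↦0, 5↦4, 6↦4]  zeros at y ∈ {4}
  x = 3: [0↦5, 1↦6, 2↦6, 3↦6, 4↦0, 5↦3, 6↦2]  zeros at y ∈ {4}
  x = 4: [0↦5, 1↦0, 2↦1, 3↦2, 4↦4, 5↦1, 6↦1]  zeros at y ∈ {1}
  x = 5: [0↦1, 1↦6, 2↦3, 3↦0, 4↦5, 5↦5, 6↦1]  zeros at y ∈ {3}
  x = 6: [0↦0, 1↦3, 2↦5, 3↦0, 4↦3, 5↦1, 6↦2]  zeros at y ∈ {0, 3}
Collecting zeros: affine points = {(0, 2), (1, 0), (1, 6), (2, 4), (3, 4), (4, 1), (5, 3), (6, 0), (6, 3)}.
Total count |C(F_7)_aff| = 9.


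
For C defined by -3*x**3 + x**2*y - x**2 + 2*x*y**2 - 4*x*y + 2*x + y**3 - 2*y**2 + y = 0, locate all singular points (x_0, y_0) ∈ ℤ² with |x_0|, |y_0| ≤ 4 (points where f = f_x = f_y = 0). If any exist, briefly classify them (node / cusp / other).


Singular points: {(0, 1)}; classification: cusp.

Compute partial derivatives:
  f_x = -9*x**2 + 2*x*y - 2*x + 2*y**2 - 4*y + 2.
  f_y = x**2 + 4*x*y - 4*x + 3*y**2 - 4*y + 1.
Scan x_0 ∈ {−4, ..., 4}. For each x_0, f_y(x_0, y) is a polynomial in y; find its integer roots y ∈ {−4, ..., 4}, then test f_x and f at those candidates.
  x = -4: f_y(-4, y) = 3*y**2 - 20*y + 33; vanishes at y ∈ {3}. (-4, 3): f_x = -152 ≠ 0.
  x = -3: f_y(-3, y) = 3*y**2 - 16*y + 22; no integer root y with |y| ≤ 4.
  x = -2: f_y(-2, y) = 3*y**2 - 12*y + 13; no integer root y with |y| ≤ 4.
  x = -1: f_y(-1, y) = 3*y**2 - 8*y + 6; no integer root y with |y| ≤ 4.
  x = 0: f_y(0, y) = 3*y**2 - 4*y + 1; vanishes at y ∈ {1}. (0, 1): f_x = 0, f = 0 — SINGULAR.
  x = 1: f_y(1, y) = 3*y**2 - 2; no integer root y with |y| ≤ 4.
  x = 2: f_y(2, y) = 3*y**2 + 4*y - 3; no integer root y with |y| ≤ 4.
  x = 3: f_y(3, y) = 3*y**2 + 8*y - 2; no integer root y with |y| ≤ 4.
  x = 4: f_y(4, y) = 3*y**2 + 12*y + 1; no integer root y with |y| ≤ 4.
Only singular point on the grid: (0, 1).
Classify: substitute x = 0 + u, y = 1 + v and expand: f = -3*u**3 + u**2*v + 2*u*v**2 + v**3 + v**2.
No constant or linear terms (consistent with a singular point). Quadratic part: v**2. Cubic part: -3*u**3 + u**2*v + 2*u*v**2 + v**3.
The quadratic part v**2 is a perfect square, so there is a single (double) tangent line v = 0, i.e. y = 1. Restricting the cubic part to that line (v = 0) leaves -3*u**3 ≠ 0, so f is not divisible by v and the branch is v² ≈ 3*u**3 to lowest order — this is a cusp.
Classification: cusp.


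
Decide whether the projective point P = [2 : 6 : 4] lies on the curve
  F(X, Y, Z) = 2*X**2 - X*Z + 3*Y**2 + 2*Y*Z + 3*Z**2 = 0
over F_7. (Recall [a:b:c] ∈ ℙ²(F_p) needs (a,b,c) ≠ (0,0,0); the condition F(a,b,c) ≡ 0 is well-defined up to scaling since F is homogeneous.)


F(2,6,4) ≡ 1 (mod 7); P is NOT on the curve.

Evaluate F(2, 6, 4) term-by-term (mod 7).
  2*X**2 ↦ 2·4·1·1 = 8
  -X*Z ↦ -1·2·1·4 = -8
  3*Y**2 ↦ 3·1·36·1 = 108
  2*Y*Z ↦ 2·1·6·4 = 48
  3*Z**2 ↦ 3·1·1·16 = 48
Sum: F(2, 6, 4) = (8) + (-8) + (108) + (48) + (48) = 204.
Reducing mod 7: 204 ≡ 1 (mod 7).
Since F(a, b, c) ≡ 1 ≠ 0 (mod 7), P does NOT lie on the curve.


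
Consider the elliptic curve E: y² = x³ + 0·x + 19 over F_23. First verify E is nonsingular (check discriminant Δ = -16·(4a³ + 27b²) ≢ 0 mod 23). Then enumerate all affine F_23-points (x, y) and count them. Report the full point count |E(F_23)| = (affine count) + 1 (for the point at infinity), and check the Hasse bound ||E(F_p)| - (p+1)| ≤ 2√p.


Affine points = {(2, 2), (2, 21), (3, 0), (5, 11), (5, 12), (8, 5), (8, 18), (9, 9), (9, 14), (11, 4), (11, 19), (13, 10), (13, 13), (14, 7), (14, 16), (15, 6), (15, 17), (18, 3), (18, 20), (19, 1), (19, 22), (22, 8), (22, 15)}; affine count = 23; |E(F_23)| = 24.

Discriminant check: Δ ∝ 4a³ + 27b² = 4·0³ + 27·19² = 4·0 + 27·361 ≡ 18 (mod 23). Nonzero ⇒ E is nonsingular.
For each x ∈ F_23, compute rhs = x³ + 0·x + 19 mod 23, then count y ∈ F_23 with y² ≡ rhs.
  x = 0: rhs = 19, matching y values: none (0 points).
  x = 1: rhs = 20, matching y values: none (0 points).
  x = 2: rhs = 4, matching y values: 2, 21 (2 points).
  x = 3: rhs = 0, matching y values: 0 (1 points).
  x = 4: rhs = 14, matching y values: none (0 points).
  x = 5: rhs = 6, matching y values: 11, 12 (2 points).
  x = 6: rhs = 5, matching y values: none (0 points).
  x = 7: rhs = 17, matching y values: none (0 points).
  x = 8: rhs = 2, matching y values: 5, 18 (2 points).
  x = 9: rhs = 12, matching y values: 9, 14 (2 points).
  x = 10: rhs = 7, matching y values: none (0 points).
  x = 11: rhs = 16, matching y values: 4, 19 (2 points).
  x = 12: rhs = 22, matching y values: none (0 points).
  x = 13: rhs = 8, matching y values: 10, 13 (2 points).
  x = 14: rhs = 3, matching y values: 7, 16 (2 points).
  x = 15: rhs = 13, matching y values: 6, 17 (2 points).
  x = 16: rhs = 21, matching y values: none (0 points).
  x = 17: rhs = 10, matching y values: none (0 points).
  x = 18: rhs = 9, matching y values: 3, 20 (2 points).
  x = 19: rhs = 1, matching y values: 1, 22 (2 points).
  x = 20: rhs = 15, matching y values: none (0 points).
  x = 21: rhs = 11, matching y values: none (0 points).
  x = 22: rhs = 18, matching y values: 8, 15 (2 points).
Total affine count: 23.
Full point count |E(F_23)| = 23 + 1 = 24.
Hasse bound: |24 − (23+1)| = |0| = 0 ≤ 2√23 ≈ 9.5917 ✓.
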